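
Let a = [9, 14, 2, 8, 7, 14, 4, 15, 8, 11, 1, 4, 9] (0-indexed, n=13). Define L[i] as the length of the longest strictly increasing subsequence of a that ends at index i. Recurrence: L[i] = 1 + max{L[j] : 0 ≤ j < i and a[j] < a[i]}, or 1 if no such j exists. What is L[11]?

   i    0    1    2    3    4    5    6    7    8    9   10   11   12
a[i]    9   14    2    8    7   14    4   15    8   11    1    4    9
L[i]    1    2    1    2    2    3    2    4    3    4    1    2    4

2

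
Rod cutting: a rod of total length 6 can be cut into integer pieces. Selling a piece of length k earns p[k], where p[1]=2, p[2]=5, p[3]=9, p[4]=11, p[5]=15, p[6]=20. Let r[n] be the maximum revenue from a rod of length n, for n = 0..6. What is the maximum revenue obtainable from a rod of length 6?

   n    0    1    2    3    4    5    6
r[n]    0    2    5    9   11   15   20

20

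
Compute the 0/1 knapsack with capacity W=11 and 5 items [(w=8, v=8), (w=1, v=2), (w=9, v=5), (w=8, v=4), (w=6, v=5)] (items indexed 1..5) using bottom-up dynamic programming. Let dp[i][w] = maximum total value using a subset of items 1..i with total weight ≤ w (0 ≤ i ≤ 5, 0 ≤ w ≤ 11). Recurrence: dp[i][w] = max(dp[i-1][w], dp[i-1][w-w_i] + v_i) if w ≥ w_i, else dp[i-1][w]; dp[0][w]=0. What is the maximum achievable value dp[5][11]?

i\w   0   1   2   3   4   5   6   7   8   9  10  11
  0   0   0   0   0   0   0   0   0   0   0   0   0
  1   0   0   0   0   0   0   0   0   8   8   8   8
  2   0   2   2   2   2   2   2   2   8  10  10  10
  3   0   2   2   2   2   2   2   2   8  10  10  10
  4   0   2   2   2   2   2   2   2   8  10  10  10
  5   0   2   2   2   2   2   5   7   8  10  10  10

10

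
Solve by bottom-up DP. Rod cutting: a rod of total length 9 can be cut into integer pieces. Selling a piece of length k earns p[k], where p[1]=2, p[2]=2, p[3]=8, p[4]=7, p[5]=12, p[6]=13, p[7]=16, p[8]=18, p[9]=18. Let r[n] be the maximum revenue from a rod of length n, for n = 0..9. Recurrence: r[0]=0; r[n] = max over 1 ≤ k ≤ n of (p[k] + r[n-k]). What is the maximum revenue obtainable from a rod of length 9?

   n    0    1    2    3    4    5    6    7    8    9
r[n]    0    2    4    8   10   12   16   18   20   24

24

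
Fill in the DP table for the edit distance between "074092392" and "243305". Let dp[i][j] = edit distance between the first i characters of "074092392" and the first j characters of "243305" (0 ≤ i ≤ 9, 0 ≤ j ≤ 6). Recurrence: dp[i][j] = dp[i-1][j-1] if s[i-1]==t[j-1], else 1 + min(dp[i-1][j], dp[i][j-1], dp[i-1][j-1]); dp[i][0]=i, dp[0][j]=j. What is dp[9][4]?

   ''  2  4  3  3  0  5
''  0  1  2  3  4  5  6
 0  1  1  2  3  4  4  5
 7  2  2  2  3  4  5  5
 4  3  3  2  3  4  5  6
 0  4  4  3  3  4  4  5
 9  5  5  4  4  4  5  5
 2  6  5  5  5  5  5  6
 3  7  6  6  5  5  6  6
 9  8  7  7  6  6  6  7
 2  9  8  8  7  7  7  7

7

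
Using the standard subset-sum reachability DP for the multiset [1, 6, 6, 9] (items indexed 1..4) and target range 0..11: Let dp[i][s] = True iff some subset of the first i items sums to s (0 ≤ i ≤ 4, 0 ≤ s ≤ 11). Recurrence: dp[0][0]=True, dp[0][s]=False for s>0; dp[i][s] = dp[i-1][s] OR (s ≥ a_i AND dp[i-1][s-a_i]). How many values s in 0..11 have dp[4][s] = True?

i\s   0   1   2   3   4   5   6   7   8   9  10  11
  0   T   F   F   F   F   F   F   F   F   F   F   F
  1   T   T   F   F   F   F   F   F   F   F   F   F
  2   T   T   F   F   F   F   T   T   F   F   F   F
  3   T   T   F   F   F   F   T   T   F   F   F   F
  4   T   T   F   F   F   F   T   T   F   T   T   F

6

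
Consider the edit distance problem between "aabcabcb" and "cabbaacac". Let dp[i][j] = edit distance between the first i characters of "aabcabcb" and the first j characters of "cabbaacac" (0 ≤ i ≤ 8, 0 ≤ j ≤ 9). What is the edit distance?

   ''  c  a  b  b  a  a  c  a  c
''  0  1  2  3  4  5  6  7  8  9
 a  1  1  1  2  3  4  5  6  7  8
 a  2  2  1  2  3  3  4  5  6  7
 b  3  3  2  1  2  3  4  5  6  7
 c  4  3  3  2  2  3  4  4  5  6
 a  5  4  3  3  3  2  3  4  4  5
 b  6  5  4  3  3  3  3  4  5  5
 c  7  6  5  4  4  4  4  3  4  5
 b  8  7  6  5  4  5  5  4  4  5

5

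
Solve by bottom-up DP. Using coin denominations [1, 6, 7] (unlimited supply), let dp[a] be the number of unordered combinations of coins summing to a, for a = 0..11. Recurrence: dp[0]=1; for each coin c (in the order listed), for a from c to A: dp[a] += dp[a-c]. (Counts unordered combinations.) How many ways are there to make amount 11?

after  coin     0     1     2     3     4     5     6     7     8     9    10    11
          1     1     1     1     1     1     1     1     1     1     1     1     1
          6     1     1     1     1     1     1     2     2     2     2     2     2
          7     1     1     1     1     1     1     2     3     3     3     3     3

3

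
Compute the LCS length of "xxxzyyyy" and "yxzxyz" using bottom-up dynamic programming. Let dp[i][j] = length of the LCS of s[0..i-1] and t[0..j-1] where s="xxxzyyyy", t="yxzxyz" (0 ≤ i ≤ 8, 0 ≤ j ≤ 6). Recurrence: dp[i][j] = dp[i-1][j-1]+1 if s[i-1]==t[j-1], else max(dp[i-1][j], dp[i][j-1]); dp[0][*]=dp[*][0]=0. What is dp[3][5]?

   ''  y  x  z  x  y  z
''  0  0  0  0  0  0  0
 x  0  0  1  1  1  1  1
 x  0  0  1  1  2  2  2
 x  0  0  1  1  2  2  2
 z  0  0  1  2  2  2  3
 y  0  1  1  2  2  3  3
 y  0  1  1  2  2  3  3
 y  0  1  1  2  2  3  3
 y  0  1  1  2  2  3  3

2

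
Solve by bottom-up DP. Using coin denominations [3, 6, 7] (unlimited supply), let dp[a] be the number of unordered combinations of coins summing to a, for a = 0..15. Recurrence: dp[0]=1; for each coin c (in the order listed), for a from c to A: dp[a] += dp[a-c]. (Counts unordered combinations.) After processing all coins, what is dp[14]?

1

after  coin     0     1     2     3     4     5     6     7     8     9    10    11    12    13    14    15
          3     1     0     0     1     0     0     1     0     0     1     0     0     1     0     0     1
          6     1     0     0     1     0     0     2     0     0     2     0     0     3     0     0     3
          7     1     0     0     1     0     0     2     1     0     2     1     0     3     2     1     3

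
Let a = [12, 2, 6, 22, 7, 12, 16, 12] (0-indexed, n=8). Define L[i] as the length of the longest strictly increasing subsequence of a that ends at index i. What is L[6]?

   i    0    1    2    3    4    5    6    7
a[i]   12    2    6   22    7   12   16   12
L[i]    1    1    2    3    3    4    5    4

5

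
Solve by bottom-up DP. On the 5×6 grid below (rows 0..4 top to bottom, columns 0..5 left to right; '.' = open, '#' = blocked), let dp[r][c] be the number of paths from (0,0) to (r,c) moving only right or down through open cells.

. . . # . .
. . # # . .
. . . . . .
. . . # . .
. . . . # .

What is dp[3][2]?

7

r\c   0   1   2   3   4   5
  0   1   1   1   0   0   0
  1   1   2   0   0   0   0
  2   1   3   3   3   3   3
  3   1   4   7   0   3   6
  4   1   5  12  12   0   6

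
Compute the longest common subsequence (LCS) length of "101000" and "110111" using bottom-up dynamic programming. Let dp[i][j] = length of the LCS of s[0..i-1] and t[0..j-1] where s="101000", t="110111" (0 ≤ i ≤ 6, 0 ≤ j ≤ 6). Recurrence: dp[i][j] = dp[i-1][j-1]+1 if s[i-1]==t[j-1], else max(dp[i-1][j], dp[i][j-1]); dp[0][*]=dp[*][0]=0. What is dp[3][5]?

   ''  1  1  0  1  1  1
''  0  0  0  0  0  0  0
 1  0  1  1  1  1  1  1
 0  0  1  1  2  2  2  2
 1  0  1  2  2  3  3  3
 0  0  1  2  3  3  3  3
 0  0  1  2  3  3  3  3
 0  0  1  2  3  3  3  3

3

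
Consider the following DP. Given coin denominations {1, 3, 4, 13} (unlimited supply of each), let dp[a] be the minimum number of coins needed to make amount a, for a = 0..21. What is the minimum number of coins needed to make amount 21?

 a  0  1  2  3  4  5  6  7  8  9 10 11 12 13 14 15 16 17 18 19 20 21
dp  0  1  2  1  1  2  2  2  2  3  3  3  3  1  2  3  2  2  3  3  3  3

3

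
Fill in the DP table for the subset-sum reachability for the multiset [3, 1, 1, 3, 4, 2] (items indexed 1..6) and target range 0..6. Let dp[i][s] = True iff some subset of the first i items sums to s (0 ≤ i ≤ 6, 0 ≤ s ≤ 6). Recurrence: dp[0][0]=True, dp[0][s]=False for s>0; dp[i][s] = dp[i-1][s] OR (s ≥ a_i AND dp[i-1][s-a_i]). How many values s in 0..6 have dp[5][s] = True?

i\s   0   1   2   3   4   5   6
  0   T   F   F   F   F   F   F
  1   T   F   F   T   F   F   F
  2   T   T   F   T   T   F   F
  3   T   T   T   T   T   T   F
  4   T   T   T   T   T   T   T
  5   T   T   T   T   T   T   T
  6   T   T   T   T   T   T   T

7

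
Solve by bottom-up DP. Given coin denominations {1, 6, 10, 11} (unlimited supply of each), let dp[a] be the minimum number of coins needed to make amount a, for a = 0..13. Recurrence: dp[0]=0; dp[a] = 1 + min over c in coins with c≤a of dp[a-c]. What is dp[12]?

 a  0  1  2  3  4  5  6  7  8  9 10 11 12 13
dp  0  1  2  3  4  5  1  2  3  4  1  1  2  3

2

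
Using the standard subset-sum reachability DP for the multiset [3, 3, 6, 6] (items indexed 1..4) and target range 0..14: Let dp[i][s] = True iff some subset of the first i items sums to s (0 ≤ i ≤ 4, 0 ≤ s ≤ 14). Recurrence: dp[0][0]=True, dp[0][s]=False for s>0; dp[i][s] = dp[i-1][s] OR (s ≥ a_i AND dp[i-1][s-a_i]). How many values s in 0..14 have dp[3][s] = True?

i\s   0   1   2   3   4   5   6   7   8   9  10  11  12  13  14
  0   T   F   F   F   F   F   F   F   F   F   F   F   F   F   F
  1   T   F   F   T   F   F   F   F   F   F   F   F   F   F   F
  2   T   F   F   T   F   F   T   F   F   F   F   F   F   F   F
  3   T   F   F   T   F   F   T   F   F   T   F   F   T   F   F
  4   T   F   F   T   F   F   T   F   F   T   F   F   T   F   F

5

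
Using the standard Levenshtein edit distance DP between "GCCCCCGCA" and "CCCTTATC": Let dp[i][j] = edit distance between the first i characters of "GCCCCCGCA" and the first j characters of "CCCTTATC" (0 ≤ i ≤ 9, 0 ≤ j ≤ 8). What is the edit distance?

   ''  C  C  C  T  T  A  T  C
''  0  1  2  3  4  5  6  7  8
 G  1  1  2  3  4  5  6  7  8
 C  2  1  1  2  3  4  5  6  7
 C  3  2  1  1  2  3  4  5  6
 C  4  3  2  1  2  3  4  5  5
 C  5  4  3  2  2  3  4  5  5
 C  6  5  4  3  3  3  4  5  5
 G  7  6  5  4  4  4  4  5  6
 C  8  7  6  5  5  5  5  5  5
 A  9  8  7  6  6  6  5  6  6

6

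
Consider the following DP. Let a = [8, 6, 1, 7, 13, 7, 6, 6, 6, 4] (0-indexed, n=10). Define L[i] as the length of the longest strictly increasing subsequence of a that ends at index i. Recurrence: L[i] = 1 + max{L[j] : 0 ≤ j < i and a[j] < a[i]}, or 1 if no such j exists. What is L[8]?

2

   i    0    1    2    3    4    5    6    7    8    9
a[i]    8    6    1    7   13    7    6    6    6    4
L[i]    1    1    1    2    3    2    2    2    2    2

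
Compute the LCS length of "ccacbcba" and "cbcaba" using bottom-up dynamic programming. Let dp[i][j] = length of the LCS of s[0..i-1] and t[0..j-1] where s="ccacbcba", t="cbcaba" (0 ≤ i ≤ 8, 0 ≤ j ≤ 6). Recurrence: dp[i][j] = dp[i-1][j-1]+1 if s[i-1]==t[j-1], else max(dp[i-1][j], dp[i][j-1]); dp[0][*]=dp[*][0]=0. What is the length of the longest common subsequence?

   ''  c  b  c  a  b  a
''  0  0  0  0  0  0  0
 c  0  1  1  1  1  1  1
 c  0  1  1  2  2  2  2
 a  0  1  1  2  3  3  3
 c  0  1  1  2  3  3  3
 b  0  1  2  2  3  4  4
 c  0  1  2  3  3  4  4
 b  0  1  2  3  3  4  4
 a  0  1  2  3  4  4  5

5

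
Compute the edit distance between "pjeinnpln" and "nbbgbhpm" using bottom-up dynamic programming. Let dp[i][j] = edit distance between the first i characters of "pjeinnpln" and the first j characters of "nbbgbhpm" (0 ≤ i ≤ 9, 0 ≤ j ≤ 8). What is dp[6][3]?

6

   ''  n  b  b  g  b  h  p  m
''  0  1  2  3  4  5  6  7  8
 p  1  1  2  3  4  5  6  6  7
 j  2  2  2  3  4  5  6  7  7
 e  3  3  3  3  4  5  6  7  8
 i  4  4  4  4  4  5  6  7  8
 n  5  4  5  5  5  5  6  7  8
 n  6  5  5  6  6  6  6  7  8
 p  7  6  6  6  7  7  7  6  7
 l  8  7  7  7  7  8  8  7  7
 n  9  8  8  8  8  8  9  8  8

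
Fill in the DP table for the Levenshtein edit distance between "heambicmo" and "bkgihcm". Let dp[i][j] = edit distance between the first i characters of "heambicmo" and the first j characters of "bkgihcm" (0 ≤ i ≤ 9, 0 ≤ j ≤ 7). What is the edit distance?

   ''  b  k  g  i  h  c  m
''  0  1  2  3  4  5  6  7
 h  1  1  2  3  4  4  5  6
 e  2  2  2  3  4  5  5  6
 a  3  3  3  3  4  5  6  6
 m  4  4  4  4  4  5  6  6
 b  5  4  5  5  5  5  6  7
 i  6  5  5  6  5  6  6  7
 c  7  6  6  6  6  6  6  7
 m  8  7  7  7  7  7  7  6
 o  9  8  8  8  8  8  8  7

7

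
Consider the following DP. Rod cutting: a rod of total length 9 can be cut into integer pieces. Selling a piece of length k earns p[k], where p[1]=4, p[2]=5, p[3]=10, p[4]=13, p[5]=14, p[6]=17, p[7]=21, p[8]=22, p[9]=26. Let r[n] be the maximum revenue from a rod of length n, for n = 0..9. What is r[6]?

   n    0    1    2    3    4    5    6    7    8    9
r[n]    0    4    8   12   16   20   24   28   32   36

24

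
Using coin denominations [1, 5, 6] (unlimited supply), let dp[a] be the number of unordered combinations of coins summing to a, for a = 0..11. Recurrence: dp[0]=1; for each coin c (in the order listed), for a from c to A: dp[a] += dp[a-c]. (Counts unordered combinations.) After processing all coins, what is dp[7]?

3

after  coin     0     1     2     3     4     5     6     7     8     9    10    11
          1     1     1     1     1     1     1     1     1     1     1     1     1
          5     1     1     1     1     1     2     2     2     2     2     3     3
          6     1     1     1     1     1     2     3     3     3     3     4     5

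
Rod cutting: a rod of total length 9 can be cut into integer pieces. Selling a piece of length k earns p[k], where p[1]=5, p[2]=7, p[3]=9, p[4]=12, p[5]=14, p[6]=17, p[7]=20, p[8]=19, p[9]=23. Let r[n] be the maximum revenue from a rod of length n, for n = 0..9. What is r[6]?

   n    0    1    2    3    4    5    6    7    8    9
r[n]    0    5   10   15   20   25   30   35   40   45

30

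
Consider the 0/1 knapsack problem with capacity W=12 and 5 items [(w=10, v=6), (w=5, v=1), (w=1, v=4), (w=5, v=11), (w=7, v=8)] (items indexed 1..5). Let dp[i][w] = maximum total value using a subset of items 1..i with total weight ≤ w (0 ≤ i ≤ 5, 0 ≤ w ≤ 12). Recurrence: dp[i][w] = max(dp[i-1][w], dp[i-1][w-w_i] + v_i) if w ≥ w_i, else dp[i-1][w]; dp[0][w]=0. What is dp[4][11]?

i\w   0   1   2   3   4   5   6   7   8   9  10  11  12
  0   0   0   0   0   0   0   0   0   0   0   0   0   0
  1   0   0   0   0   0   0   0   0   0   0   6   6   6
  2   0   0   0   0   0   1   1   1   1   1   6   6   6
  3   0   4   4   4   4   4   5   5   5   5   6  10  10
  4   0   4   4   4   4  11  15  15  15  15  15  16  16
  5   0   4   4   4   4  11  15  15  15  15  15  16  19

16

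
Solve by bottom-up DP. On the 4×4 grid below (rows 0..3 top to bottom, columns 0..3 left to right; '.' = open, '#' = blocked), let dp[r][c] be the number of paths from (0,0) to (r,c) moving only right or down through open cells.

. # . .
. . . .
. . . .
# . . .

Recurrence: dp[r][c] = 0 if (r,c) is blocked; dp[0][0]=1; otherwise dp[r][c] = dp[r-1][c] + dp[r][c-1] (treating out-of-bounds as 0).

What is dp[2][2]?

r\c   0   1   2   3
  0   1   0   0   0
  1   1   1   1   1
  2   1   2   3   4
  3   0   2   5   9

3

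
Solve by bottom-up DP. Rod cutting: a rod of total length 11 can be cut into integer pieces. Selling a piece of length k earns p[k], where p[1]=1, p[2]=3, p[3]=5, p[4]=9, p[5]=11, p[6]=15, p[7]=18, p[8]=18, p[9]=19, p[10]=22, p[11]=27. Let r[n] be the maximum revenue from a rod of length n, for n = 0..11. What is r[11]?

27

   n    0    1    2    3    4    5    6    7    8    9   10   11
r[n]    0    1    3    5    9   11   15   18   19   21   24   27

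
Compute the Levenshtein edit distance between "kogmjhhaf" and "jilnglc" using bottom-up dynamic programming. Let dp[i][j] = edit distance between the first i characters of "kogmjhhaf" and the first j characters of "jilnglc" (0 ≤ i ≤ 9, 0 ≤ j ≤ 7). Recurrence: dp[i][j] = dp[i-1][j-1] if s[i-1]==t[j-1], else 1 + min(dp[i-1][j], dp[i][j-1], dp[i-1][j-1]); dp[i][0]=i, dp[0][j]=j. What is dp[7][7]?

7

   ''  j  i  l  n  g  l  c
''  0  1  2  3  4  5  6  7
 k  1  1  2  3  4  5  6  7
 o  2  2  2  3  4  5  6  7
 g  3  3  3  3  4  4  5  6
 m  4  4  4  4  4  5  5  6
 j  5  4  5  5  5  5  6  6
 h  6  5  5  6  6  6  6  7
 h  7  6  6  6  7  7  7  7
 a  8  7  7  7  7  8  8  8
 f  9  8  8  8  8  8  9  9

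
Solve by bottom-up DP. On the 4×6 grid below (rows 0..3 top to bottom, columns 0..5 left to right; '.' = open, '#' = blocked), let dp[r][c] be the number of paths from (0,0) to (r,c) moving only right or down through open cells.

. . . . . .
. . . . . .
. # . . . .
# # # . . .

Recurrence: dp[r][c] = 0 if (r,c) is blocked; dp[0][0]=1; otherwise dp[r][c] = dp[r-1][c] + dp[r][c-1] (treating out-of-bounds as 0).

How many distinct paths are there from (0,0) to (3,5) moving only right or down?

37

r\c   0   1   2   3   4   5
  0   1   1   1   1   1   1
  1   1   2   3   4   5   6
  2   1   0   3   7  12  18
  3   0   0   0   7  19  37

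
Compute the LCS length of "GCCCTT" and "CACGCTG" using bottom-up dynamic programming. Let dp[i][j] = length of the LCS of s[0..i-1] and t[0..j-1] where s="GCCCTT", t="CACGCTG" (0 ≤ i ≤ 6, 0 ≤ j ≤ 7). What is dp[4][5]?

3

   ''  C  A  C  G  C  T  G
''  0  0  0  0  0  0  0  0
 G  0  0  0  0  1  1  1  1
 C  0  1  1  1  1  2  2  2
 C  0  1  1  2  2  2  2  2
 C  0  1  1  2  2  3  3  3
 T  0  1  1  2  2  3  4  4
 T  0  1  1  2  2  3  4  4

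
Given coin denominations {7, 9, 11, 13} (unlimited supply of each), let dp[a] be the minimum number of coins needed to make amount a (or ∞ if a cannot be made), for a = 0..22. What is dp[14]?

2

 a  0  1  2  3  4  5  6  7  8  9 10 11 12 13 14 15 16 17 18 19 20 21 22
dp  0  -  -  -  -  -  -  1  -  1  -  1  -  1  2  -  2  -  2  -  2  3  2
(- denotes ∞ / unreachable)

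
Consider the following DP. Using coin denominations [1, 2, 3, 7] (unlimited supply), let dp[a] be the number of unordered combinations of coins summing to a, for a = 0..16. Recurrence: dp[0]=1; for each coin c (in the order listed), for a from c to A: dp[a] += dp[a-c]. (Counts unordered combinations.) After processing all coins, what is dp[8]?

after  coin     0     1     2     3     4     5     6     7     8     9    10    11    12    13    14    15    16
          1     1     1     1     1     1     1     1     1     1     1     1     1     1     1     1     1     1
          2     1     1     2     2     3     3     4     4     5     5     6     6     7     7     8     8     9
          3     1     1     2     3     4     5     7     8    10    12    14    16    19    21    24    27    30
          7     1     1     2     3     4     5     7     9    11    14    17    20    24    28    33    38    44

11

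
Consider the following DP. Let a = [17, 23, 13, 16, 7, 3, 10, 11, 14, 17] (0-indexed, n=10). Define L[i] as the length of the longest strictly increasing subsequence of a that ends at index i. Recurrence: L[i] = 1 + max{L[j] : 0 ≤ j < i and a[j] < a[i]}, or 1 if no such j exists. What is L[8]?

   i    0    1    2    3    4    5    6    7    8    9
a[i]   17   23   13   16    7    3   10   11   14   17
L[i]    1    2    1    2    1    1    2    3    4    5

4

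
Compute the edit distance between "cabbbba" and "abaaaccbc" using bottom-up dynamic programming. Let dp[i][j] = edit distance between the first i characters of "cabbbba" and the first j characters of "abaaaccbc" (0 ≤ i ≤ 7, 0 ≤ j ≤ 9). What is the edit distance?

7

   ''  a  b  a  a  a  c  c  b  c
''  0  1  2  3  4  5  6  7  8  9
 c  1  1  2  3  4  5  5  6  7  8
 a  2  1  2  2  3  4  5  6  7  8
 b  3  2  1  2  3  4  5  6  6  7
 b  4  3  2  2  3  4  5  6  6  7
 b  5  4  3  3  3  4  5  6  6  7
 b  6  5  4  4  4  4  5  6  6  7
 a  7  6  5  4  4  4  5  6  7  7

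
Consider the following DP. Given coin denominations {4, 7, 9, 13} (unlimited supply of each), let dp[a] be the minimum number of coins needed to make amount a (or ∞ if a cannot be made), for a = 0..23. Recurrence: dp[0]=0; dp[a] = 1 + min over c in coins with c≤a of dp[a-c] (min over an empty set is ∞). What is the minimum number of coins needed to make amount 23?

3

 a  0  1  2  3  4  5  6  7  8  9 10 11 12 13 14 15 16 17 18 19 20 21 22 23
dp  0  -  -  -  1  -  -  1  2  1  -  2  3  1  2  3  2  2  2  4  2  3  2  3
(- denotes ∞ / unreachable)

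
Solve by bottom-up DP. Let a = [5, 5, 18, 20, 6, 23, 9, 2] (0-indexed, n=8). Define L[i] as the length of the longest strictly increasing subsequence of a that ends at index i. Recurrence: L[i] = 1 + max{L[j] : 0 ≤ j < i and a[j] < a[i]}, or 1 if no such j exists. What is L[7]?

   i    0    1    2    3    4    5    6    7
a[i]    5    5   18   20    6   23    9    2
L[i]    1    1    2    3    2    4    3    1

1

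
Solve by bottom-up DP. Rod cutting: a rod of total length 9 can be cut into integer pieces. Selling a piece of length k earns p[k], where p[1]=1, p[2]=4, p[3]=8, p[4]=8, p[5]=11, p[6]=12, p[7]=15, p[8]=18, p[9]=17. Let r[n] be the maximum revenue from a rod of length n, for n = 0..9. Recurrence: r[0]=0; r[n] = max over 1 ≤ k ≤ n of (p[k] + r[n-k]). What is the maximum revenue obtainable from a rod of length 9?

   n    0    1    2    3    4    5    6    7    8    9
r[n]    0    1    4    8    9   12   16   17   20   24

24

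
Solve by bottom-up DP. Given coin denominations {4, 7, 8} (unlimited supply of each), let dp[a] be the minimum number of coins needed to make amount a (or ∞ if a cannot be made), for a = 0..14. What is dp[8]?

1

 a  0  1  2  3  4  5  6  7  8  9 10 11 12 13 14
dp  0  -  -  -  1  -  -  1  1  -  -  2  2  -  2
(- denotes ∞ / unreachable)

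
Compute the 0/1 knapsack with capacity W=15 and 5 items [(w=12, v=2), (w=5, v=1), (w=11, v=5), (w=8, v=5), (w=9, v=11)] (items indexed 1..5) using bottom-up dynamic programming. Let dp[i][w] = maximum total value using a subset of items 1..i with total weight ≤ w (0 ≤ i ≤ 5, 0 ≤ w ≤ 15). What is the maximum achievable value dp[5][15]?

i\w   0   1   2   3   4   5   6   7   8   9  10  11  12  13  14  15
  0   0   0   0   0   0   0   0   0   0   0   0   0   0   0   0   0
  1   0   0   0   0   0   0   0   0   0   0   0   0   2   2   2   2
  2   0   0   0   0   0   1   1   1   1   1   1   1   2   2   2   2
  3   0   0   0   0   0   1   1   1   1   1   1   5   5   5   5   5
  4   0   0   0   0   0   1   1   1   5   5   5   5   5   6   6   6
  5   0   0   0   0   0   1   1   1   5  11  11  11  11  11  12  12

12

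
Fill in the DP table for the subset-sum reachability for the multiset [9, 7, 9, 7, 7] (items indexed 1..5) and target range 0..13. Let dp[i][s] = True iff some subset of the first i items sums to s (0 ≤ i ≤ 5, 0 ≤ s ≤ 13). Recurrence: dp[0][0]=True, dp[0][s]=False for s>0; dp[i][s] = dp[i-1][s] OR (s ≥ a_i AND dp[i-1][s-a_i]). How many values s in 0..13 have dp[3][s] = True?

3

i\s   0   1   2   3   4   5   6   7   8   9  10  11  12  13
  0   T   F   F   F   F   F   F   F   F   F   F   F   F   F
  1   T   F   F   F   F   F   F   F   F   T   F   F   F   F
  2   T   F   F   F   F   F   F   T   F   T   F   F   F   F
  3   T   F   F   F   F   F   F   T   F   T   F   F   F   F
  4   T   F   F   F   F   F   F   T   F   T   F   F   F   F
  5   T   F   F   F   F   F   F   T   F   T   F   F   F   F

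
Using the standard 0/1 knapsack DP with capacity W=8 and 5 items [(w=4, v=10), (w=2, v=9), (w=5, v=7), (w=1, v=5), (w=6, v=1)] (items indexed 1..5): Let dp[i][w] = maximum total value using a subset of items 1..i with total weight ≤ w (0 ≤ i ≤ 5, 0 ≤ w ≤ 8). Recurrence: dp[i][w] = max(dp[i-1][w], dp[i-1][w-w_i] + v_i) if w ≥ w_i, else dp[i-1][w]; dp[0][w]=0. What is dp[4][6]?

i\w   0   1   2   3   4   5   6   7   8
  0   0   0   0   0   0   0   0   0   0
  1   0   0   0   0  10  10  10  10  10
  2   0   0   9   9  10  10  19  19  19
  3   0   0   9   9  10  10  19  19  19
  4   0   5   9  14  14  15  19  24  24
  5   0   5   9  14  14  15  19  24  24

19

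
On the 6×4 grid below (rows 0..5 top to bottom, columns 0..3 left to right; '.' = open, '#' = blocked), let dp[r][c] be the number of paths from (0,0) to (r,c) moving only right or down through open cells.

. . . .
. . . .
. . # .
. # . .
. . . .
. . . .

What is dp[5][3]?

r\c   0   1   2   3
  0   1   1   1   1
  1   1   2   3   4
  2   1   3   0   4
  3   1   0   0   4
  4   1   1   1   5
  5   1   2   3   8

8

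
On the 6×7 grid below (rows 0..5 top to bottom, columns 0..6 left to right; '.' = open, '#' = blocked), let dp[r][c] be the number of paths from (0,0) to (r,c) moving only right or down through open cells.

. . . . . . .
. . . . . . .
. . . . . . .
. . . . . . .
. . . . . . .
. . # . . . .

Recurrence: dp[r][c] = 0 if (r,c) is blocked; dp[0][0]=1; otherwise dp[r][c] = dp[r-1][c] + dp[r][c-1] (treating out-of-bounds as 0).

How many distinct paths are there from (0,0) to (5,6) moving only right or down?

441

r\c   0   1   2   3   4   5   6
  0   1   1   1   1   1   1   1
  1   1   2   3   4   5   6   7
  2   1   3   6  10  15  21  28
  3   1   4  10  20  35  56  84
  4   1   5  15  35  70 126 210
  5   1   6   0  35 105 231 441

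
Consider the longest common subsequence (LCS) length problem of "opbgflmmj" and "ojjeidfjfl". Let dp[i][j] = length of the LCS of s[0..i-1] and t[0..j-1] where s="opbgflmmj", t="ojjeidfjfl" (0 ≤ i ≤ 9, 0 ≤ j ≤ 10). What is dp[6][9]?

2

   ''  o  j  j  e  i  d  f  j  f  l
''  0  0  0  0  0  0  0  0  0  0  0
 o  0  1  1  1  1  1  1  1  1  1  1
 p  0  1  1  1  1  1  1  1  1  1  1
 b  0  1  1  1  1  1  1  1  1  1  1
 g  0  1  1  1  1  1  1  1  1  1  1
 f  0  1  1  1  1  1  1  2  2  2  2
 l  0  1  1  1  1  1  1  2  2  2  3
 m  0  1  1  1  1  1  1  2  2  2  3
 m  0  1  1  1  1  1  1  2  2  2  3
 j  0  1  2  2  2  2  2  2  3  3  3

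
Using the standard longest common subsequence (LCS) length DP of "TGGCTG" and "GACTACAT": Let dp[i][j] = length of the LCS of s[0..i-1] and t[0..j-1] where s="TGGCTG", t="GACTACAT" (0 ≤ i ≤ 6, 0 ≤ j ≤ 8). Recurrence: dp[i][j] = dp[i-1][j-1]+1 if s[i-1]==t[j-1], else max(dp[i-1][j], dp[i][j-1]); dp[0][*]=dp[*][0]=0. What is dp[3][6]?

1

   ''  G  A  C  T  A  C  A  T
''  0  0  0  0  0  0  0  0  0
 T  0  0  0  0  1  1  1  1  1
 G  0  1  1  1  1  1  1  1  1
 G  0  1  1  1  1  1  1  1  1
 C  0  1  1  2  2  2  2  2  2
 T  0  1  1  2  3  3  3  3  3
 G  0  1  1  2  3  3  3  3  3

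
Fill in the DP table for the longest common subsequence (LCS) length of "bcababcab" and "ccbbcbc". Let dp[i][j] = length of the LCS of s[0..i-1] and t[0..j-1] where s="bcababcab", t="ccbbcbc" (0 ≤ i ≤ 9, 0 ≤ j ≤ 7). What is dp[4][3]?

   ''  c  c  b  b  c  b  c
''  0  0  0  0  0  0  0  0
 b  0  0  0  1  1  1  1  1
 c  0  1  1  1  1  2  2  2
 a  0  1  1  1  1  2  2  2
 b  0  1  1  2  2  2  3  3
 a  0  1  1  2  2  2  3  3
 b  0  1  1  2  3  3  3  3
 c  0  1  2  2  3  4  4  4
 a  0  1  2  2  3  4  4  4
 b  0  1  2  3  3  4  5  5

2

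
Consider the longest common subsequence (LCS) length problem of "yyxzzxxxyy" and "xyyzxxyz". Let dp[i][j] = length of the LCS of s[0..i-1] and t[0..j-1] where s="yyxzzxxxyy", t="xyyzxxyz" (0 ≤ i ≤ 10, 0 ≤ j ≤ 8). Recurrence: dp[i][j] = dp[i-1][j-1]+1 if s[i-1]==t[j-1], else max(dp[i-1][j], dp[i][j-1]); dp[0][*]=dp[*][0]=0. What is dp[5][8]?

4

   ''  x  y  y  z  x  x  y  z
''  0  0  0  0  0  0  0  0  0
 y  0  0  1  1  1  1  1  1  1
 y  0  0  1  2  2  2  2  2  2
 x  0  1  1  2  2  3  3  3  3
 z  0  1  1  2  3  3  3  3  4
 z  0  1  1  2  3  3  3  3  4
 x  0  1  1  2  3  4  4  4  4
 x  0  1  1  2  3  4  5  5  5
 x  0  1  1  2  3  4  5  5  5
 y  0  1  2  2  3  4  5  6  6
 y  0  1  2  3  3  4  5  6  6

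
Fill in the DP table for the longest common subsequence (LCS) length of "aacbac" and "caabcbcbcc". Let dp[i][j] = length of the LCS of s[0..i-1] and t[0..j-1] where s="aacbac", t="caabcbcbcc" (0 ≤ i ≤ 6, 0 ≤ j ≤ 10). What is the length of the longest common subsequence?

5

   ''  c  a  a  b  c  b  c  b  c  c
''  0  0  0  0  0  0  0  0  0  0  0
 a  0  0  1  1  1  1  1  1  1  1  1
 a  0  0  1  2  2  2  2  2  2  2  2
 c  0  1  1  2  2  3  3  3  3  3  3
 b  0  1  1  2  3  3  4  4  4  4  4
 a  0  1  2  2  3  3  4  4  4  4  4
 c  0  1  2  2  3  4  4  5  5  5  5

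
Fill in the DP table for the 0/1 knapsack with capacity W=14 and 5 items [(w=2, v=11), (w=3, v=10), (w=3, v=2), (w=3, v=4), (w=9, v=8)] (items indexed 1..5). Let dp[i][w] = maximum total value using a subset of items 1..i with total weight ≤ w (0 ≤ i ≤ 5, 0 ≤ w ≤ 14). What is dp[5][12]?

27

i\w   0   1   2   3   4   5   6   7   8   9  10  11  12  13  14
  0   0   0   0   0   0   0   0   0   0   0   0   0   0   0   0
  1   0   0  11  11  11  11  11  11  11  11  11  11  11  11  11
  2   0   0  11  11  11  21  21  21  21  21  21  21  21  21  21
  3   0   0  11  11  11  21  21  21  23  23  23  23  23  23  23
  4   0   0  11  11  11  21  21  21  25  25  25  27  27  27  27
  5   0   0  11  11  11  21  21  21  25  25  25  27  27  27  29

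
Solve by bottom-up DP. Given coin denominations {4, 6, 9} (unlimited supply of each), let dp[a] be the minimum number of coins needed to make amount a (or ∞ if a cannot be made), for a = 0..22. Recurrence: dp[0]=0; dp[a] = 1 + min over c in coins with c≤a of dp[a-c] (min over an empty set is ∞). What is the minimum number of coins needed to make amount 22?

 a  0  1  2  3  4  5  6  7  8  9 10 11 12 13 14 15 16 17 18 19 20 21 22
dp  0  -  -  -  1  -  1  -  2  1  2  -  2  2  3  2  3  3  2  3  4  3  3
(- denotes ∞ / unreachable)

3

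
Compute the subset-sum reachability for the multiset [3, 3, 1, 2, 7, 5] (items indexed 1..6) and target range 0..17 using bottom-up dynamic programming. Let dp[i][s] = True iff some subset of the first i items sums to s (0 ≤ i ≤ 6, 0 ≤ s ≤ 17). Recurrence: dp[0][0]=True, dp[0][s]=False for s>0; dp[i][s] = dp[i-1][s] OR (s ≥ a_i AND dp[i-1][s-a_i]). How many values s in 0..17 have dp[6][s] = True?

18

i\s   0   1   2   3   4   5   6   7   8   9  10  11  12  13  14  15  16  17
  0   T   F   F   F   F   F   F   F   F   F   F   F   F   F   F   F   F   F
  1   T   F   F   T   F   F   F   F   F   F   F   F   F   F   F   F   F   F
  2   T   F   F   T   F   F   T   F   F   F   F   F   F   F   F   F   F   F
  3   T   T   F   T   T   F   T   T   F   F   F   F   F   F   F   F   F   F
  4   T   T   T   T   T   T   T   T   T   T   F   F   F   F   F   F   F   F
  5   T   T   T   T   T   T   T   T   T   T   T   T   T   T   T   T   T   F
  6   T   T   T   T   T   T   T   T   T   T   T   T   T   T   T   T   T   T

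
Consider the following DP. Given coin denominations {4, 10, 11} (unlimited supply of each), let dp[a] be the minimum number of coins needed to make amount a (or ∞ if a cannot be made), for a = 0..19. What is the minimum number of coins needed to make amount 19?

3

 a  0  1  2  3  4  5  6  7  8  9 10 11 12 13 14 15 16 17 18 19
dp  0  -  -  -  1  -  -  -  2  -  1  1  3  -  2  2  4  -  3  3
(- denotes ∞ / unreachable)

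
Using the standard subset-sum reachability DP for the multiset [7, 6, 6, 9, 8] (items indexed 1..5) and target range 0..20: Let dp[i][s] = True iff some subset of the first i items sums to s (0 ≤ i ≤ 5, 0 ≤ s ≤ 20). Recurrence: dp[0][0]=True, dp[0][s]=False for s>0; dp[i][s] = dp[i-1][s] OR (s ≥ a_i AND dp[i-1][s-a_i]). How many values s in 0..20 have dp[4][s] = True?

i\s   0   1   2   3   4   5   6   7   8   9  10  11  12  13  14  15  16  17  18  19  20
  0   T   F   F   F   F   F   F   F   F   F   F   F   F   F   F   F   F   F   F   F   F
  1   T   F   F   F   F   F   F   T   F   F   F   F   F   F   F   F   F   F   F   F   F
  2   T   F   F   F   F   F   T   T   F   F   F   F   F   T   F   F   F   F   F   F   F
  3   T   F   F   F   F   F   T   T   F   F   F   F   T   T   F   F   F   F   F   T   F
  4   T   F   F   F   F   F   T   T   F   T   F   F   T   T   F   T   T   F   F   T   F
  5   T   F   F   F   F   F   T   T   T   T   F   F   T   T   T   T   T   T   F   T   T

9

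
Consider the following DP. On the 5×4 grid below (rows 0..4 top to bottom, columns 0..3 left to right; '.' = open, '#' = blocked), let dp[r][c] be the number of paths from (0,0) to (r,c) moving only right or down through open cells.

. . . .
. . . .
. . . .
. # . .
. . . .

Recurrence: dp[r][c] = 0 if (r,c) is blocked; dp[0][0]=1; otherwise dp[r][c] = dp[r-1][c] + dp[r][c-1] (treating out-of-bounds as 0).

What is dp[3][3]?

r\c   0   1   2   3
  0   1   1   1   1
  1   1   2   3   4
  2   1   3   6  10
  3   1   0   6  16
  4   1   1   7  23

16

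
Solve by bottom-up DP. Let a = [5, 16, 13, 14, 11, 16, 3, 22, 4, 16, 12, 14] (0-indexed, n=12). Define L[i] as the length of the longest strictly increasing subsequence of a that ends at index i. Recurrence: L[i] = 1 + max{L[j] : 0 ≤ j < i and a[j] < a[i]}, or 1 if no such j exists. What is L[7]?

5

   i    0    1    2    3    4    5    6    7    8    9   10   11
a[i]    5   16   13   14   11   16    3   22    4   16   12   14
L[i]    1    2    2    3    2    4    1    5    2    4    3    4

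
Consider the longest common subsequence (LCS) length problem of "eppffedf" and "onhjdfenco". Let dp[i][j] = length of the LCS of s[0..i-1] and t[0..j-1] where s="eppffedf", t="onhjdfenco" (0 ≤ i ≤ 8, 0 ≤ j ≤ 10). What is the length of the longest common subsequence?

2

   ''  o  n  h  j  d  f  e  n  c  o
''  0  0  0  0  0  0  0  0  0  0  0
 e  0  0  0  0  0  0  0  1  1  1  1
 p  0  0  0  0  0  0  0  1  1  1  1
 p  0  0  0  0  0  0  0  1  1  1  1
 f  0  0  0  0  0  0  1  1  1  1  1
 f  0  0  0  0  0  0  1  1  1  1  1
 e  0  0  0  0  0  0  1  2  2  2  2
 d  0  0  0  0  0  1  1  2  2  2  2
 f  0  0  0  0  0  1  2  2  2  2  2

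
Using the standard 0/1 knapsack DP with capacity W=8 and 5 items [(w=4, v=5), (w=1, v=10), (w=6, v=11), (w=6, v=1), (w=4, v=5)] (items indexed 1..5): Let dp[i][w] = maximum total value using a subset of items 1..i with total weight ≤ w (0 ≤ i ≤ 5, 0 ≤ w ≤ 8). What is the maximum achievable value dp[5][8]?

i\w   0   1   2   3   4   5   6   7   8
  0   0   0   0   0   0   0   0   0   0
  1   0   0   0   0   5   5   5   5   5
  2   0  10  10  10  10  15  15  15  15
  3   0  10  10  10  10  15  15  21  21
  4   0  10  10  10  10  15  15  21  21
  5   0  10  10  10  10  15  15  21  21

21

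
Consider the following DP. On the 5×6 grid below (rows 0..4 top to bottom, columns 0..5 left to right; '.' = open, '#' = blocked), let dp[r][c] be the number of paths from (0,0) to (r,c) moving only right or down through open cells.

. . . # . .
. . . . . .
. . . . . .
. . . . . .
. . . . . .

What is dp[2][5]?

15

r\c   0   1   2   3   4   5
  0   1   1   1   0   0   0
  1   1   2   3   3   3   3
  2   1   3   6   9  12  15
  3   1   4  10  19  31  46
  4   1   5  15  34  65 111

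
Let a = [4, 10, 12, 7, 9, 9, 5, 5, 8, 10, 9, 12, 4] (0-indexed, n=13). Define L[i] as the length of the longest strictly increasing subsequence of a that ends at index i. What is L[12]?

1

   i    0    1    2    3    4    5    6    7    8    9   10   11   12
a[i]    4   10   12    7    9    9    5    5    8   10    9   12    4
L[i]    1    2    3    2    3    3    2    2    3    4    4    5    1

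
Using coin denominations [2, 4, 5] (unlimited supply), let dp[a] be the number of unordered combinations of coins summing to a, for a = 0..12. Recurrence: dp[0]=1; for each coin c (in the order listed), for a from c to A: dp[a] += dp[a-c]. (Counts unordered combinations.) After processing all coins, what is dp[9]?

after  coin     0     1     2     3     4     5     6     7     8     9    10    11    12
          2     1     0     1     0     1     0     1     0     1     0     1     0     1
          4     1     0     1     0     2     0     2     0     3     0     3     0     4
          5     1     0     1     0     2     1     2     1     3     2     4     2     5

2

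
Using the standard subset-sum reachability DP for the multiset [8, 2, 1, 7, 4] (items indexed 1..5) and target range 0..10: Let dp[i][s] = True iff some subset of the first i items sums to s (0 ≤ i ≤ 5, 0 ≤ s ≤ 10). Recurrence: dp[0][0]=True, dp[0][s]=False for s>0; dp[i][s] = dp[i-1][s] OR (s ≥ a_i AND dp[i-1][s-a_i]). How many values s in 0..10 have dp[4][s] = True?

8

i\s   0   1   2   3   4   5   6   7   8   9  10
  0   T   F   F   F   F   F   F   F   F   F   F
  1   T   F   F   F   F   F   F   F   T   F   F
  2   T   F   T   F   F   F   F   F   T   F   T
  3   T   T   T   T   F   F   F   F   T   T   T
  4   T   T   T   T   F   F   F   T   T   T   T
  5   T   T   T   T   T   T   T   T   T   T   T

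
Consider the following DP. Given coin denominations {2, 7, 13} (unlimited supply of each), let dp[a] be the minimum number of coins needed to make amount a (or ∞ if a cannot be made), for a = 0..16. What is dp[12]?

 a  0  1  2  3  4  5  6  7  8  9 10 11 12 13 14 15 16
dp  0  -  1  -  2  -  3  1  4  2  5  3  6  1  2  2  3
(- denotes ∞ / unreachable)

6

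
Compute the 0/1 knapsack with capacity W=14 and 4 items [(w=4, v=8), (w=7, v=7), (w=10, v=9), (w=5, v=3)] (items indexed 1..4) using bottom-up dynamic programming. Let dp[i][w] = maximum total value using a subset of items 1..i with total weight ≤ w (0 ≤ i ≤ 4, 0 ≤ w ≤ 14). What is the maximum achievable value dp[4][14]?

17

i\w   0   1   2   3   4   5   6   7   8   9  10  11  12  13  14
  0   0   0   0   0   0   0   0   0   0   0   0   0   0   0   0
  1   0   0   0   0   8   8   8   8   8   8   8   8   8   8   8
  2   0   0   0   0   8   8   8   8   8   8   8  15  15  15  15
  3   0   0   0   0   8   8   8   8   8   8   9  15  15  15  17
  4   0   0   0   0   8   8   8   8   8  11  11  15  15  15  17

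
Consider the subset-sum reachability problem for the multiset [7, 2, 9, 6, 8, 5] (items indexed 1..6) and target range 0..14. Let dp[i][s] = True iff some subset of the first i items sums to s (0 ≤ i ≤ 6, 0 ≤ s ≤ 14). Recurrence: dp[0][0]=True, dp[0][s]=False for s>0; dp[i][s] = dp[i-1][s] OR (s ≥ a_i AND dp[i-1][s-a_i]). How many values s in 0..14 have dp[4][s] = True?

i\s   0   1   2   3   4   5   6   7   8   9  10  11  12  13  14
  0   T   F   F   F   F   F   F   F   F   F   F   F   F   F   F
  1   T   F   F   F   F   F   F   T   F   F   F   F   F   F   F
  2   T   F   T   F   F   F   F   T   F   T   F   F   F   F   F
  3   T   F   T   F   F   F   F   T   F   T   F   T   F   F   F
  4   T   F   T   F   F   F   T   T   T   T   F   T   F   T   F
  5   T   F   T   F   F   F   T   T   T   T   T   T   F   T   T
  6   T   F   T   F   F   T   T   T   T   T   T   T   T   T   T

8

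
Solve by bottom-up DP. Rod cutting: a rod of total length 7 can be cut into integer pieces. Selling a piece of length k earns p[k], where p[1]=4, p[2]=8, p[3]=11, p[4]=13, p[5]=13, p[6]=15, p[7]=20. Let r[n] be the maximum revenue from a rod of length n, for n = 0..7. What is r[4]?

   n    0    1    2    3    4    5    6    7
r[n]    0    4    8   12   16   20   24   28

16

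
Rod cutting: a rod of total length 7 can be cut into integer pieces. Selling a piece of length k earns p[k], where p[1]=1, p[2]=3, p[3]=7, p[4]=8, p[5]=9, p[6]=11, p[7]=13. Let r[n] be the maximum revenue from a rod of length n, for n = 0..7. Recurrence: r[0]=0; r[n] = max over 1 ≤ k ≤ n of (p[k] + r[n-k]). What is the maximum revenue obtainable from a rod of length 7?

15

   n    0    1    2    3    4    5    6    7
r[n]    0    1    3    7    8   10   14   15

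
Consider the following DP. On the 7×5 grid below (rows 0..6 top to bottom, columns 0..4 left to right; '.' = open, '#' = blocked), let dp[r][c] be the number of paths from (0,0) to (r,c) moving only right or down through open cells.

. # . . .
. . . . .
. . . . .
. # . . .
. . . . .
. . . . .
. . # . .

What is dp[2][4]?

r\c   0   1   2   3   4
  0   1   0   0   0   0
  1   1   1   1   1   1
  2   1   2   3   4   5
  3   1   0   3   7  12
  4   1   1   4  11  23
  5   1   2   6  17  40
  6   1   3   0  17  57

5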